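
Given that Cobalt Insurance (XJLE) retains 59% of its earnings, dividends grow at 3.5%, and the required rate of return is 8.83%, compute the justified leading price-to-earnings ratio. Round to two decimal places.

7.69

Payout ratio b = 1 − 0.59 = 0.41.
Justified leading P/E = b/(r−g) = 0.41/(0.0883−0.035) = 7.6923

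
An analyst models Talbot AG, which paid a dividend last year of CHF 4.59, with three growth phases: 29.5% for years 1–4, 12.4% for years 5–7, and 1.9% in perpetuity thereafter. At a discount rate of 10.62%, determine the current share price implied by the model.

Three-stage DDM. Project D₁…D_7; terminal Gordon value at t=7 with g = 0.019; discount at r = 0.1062.
D_1 = 5.9440
D_2 = 7.6975
D_3 = 9.9683
D_4 = 12.9090
D_5 = 14.5097
D_6 = 16.3089
D_7 = 18.3312
TV_7 = 18.6795/(0.1062−0.019) = 214.2143
P₀ = Σ Dₜ/(1+r)ᵗ + TV_7/(1+r)^7 = 160.0381

CHF 160.04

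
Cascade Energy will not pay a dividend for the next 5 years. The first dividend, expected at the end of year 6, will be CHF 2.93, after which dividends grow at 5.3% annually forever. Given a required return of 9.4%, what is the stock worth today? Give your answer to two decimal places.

CHF 45.60

Deferred-dividend DDM. At t=5 the remaining stream is a growing perpetuity with first payment D_6 = 2.93.
V_5 = D_6/(r−g) = 2.93/(0.094−0.053) = 71.4634
P₀ = V_5/(1+r)^5 = 71.4634/(1+0.094)^5 = 45.6034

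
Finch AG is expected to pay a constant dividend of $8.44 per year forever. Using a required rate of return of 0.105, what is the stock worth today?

Zero-growth DDM (perpetuity): P₀ = D/r = 8.44 / 0.105 = 80.3810

$80.38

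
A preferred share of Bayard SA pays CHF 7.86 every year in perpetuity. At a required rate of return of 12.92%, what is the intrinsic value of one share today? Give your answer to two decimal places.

Zero-growth DDM (perpetuity): P₀ = D/r = 7.86 / 0.1292 = 60.8359

CHF 60.84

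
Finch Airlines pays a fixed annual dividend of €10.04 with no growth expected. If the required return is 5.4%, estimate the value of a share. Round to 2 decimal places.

€185.93

Zero-growth DDM (perpetuity): P₀ = D/r = 10.04 / 0.054 = 185.9259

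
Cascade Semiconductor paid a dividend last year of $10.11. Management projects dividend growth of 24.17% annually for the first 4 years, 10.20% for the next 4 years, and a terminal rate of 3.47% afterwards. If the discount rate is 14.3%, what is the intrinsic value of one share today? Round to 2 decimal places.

$217.65

Three-stage DDM. Project D₁…D_8; terminal Gordon value at t=8 with g = 0.0347; discount at r = 0.143.
D_1 = 12.5536
D_2 = 15.5878
D_3 = 19.3554
D_4 = 24.0335
D_5 = 26.4850
D_6 = 29.1864
D_7 = 32.1635
D_8 = 35.4441
TV_8 = 36.6740/(0.143−0.0347) = 338.6338
P₀ = Σ Dₜ/(1+r)ᵗ + TV_8/(1+r)^8 = 217.6494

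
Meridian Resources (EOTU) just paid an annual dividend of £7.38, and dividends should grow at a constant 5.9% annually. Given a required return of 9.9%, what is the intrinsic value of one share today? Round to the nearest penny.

Gordon growth model: P₀ = D₁/(r − g). D₁ = 7.38 × (1 + 0.059) = 7.8154.
P₀ = 7.8154 / (0.099 − 0.059) = 7.8154 / 0.04 = 195.3855

£195.39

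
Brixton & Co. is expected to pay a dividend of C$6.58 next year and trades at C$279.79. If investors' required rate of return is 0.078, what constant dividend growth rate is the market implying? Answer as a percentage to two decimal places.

From P₀ = D₁/(r − g), the implied growth is g = r − D₁/P₀.
g = 0.078 − 6.58/279.79 = 0.078 − 0.02352 = 0.05448

5.45%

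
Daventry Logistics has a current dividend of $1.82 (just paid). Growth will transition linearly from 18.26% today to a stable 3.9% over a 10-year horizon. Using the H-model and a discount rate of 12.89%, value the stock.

$35.57

H-model: P₀ = D₀[(1+g_L) + H(g_S−g_L)]/(r−g_L), with H = 10/2 = 5.
P₀ = 1.82 × [(1+0.039) + 5×(0.1826−0.039)] / (0.1289−0.039)
   = 1.82 × 1.7570 / 0.0899 = 35.5700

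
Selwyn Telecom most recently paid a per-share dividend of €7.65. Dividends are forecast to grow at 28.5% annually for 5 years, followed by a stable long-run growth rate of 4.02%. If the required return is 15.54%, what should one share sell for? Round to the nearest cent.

€170.75

Two-stage DDM. Project D₁…D_5 at 0.285, terminal growth 0.0402, discount at r = 0.1554.
D_1 = 9.8302
D_2 = 12.6319
D_3 = 16.2320
D_4 = 20.8581
D_5 = 26.8026
Terminal value at t=5: TV = D_6/(r−g) = 27.8801/(0.1554−0.0402) = 242.0145
P₀ = 9.8302/(1+0.1554)^1 + 12.6319/(1+0.1554)^2 + 16.2320/(1+0.1554)^3 + 20.8581/(1+0.1554)^4 + 26.8026/(1+0.1554)^5 + 242.0145/(1+0.1554)^5 = 170.7541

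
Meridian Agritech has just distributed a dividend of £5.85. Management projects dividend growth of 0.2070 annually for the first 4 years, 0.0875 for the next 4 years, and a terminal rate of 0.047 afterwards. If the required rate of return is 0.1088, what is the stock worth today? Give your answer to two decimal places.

£189.15

Three-stage DDM. Project D₁…D_8; terminal Gordon value at t=8 with g = 0.047; discount at r = 0.1088.
D_1 = 7.0610
D_2 = 8.5226
D_3 = 10.2867
D_4 = 12.4161
D_5 = 13.5025
D_6 = 14.6840
D_7 = 15.9688
D_8 = 17.3661
TV_8 = 18.1823/(0.1088−0.047) = 294.2119
P₀ = Σ Dₜ/(1+r)ᵗ + TV_8/(1+r)^8 = 189.1458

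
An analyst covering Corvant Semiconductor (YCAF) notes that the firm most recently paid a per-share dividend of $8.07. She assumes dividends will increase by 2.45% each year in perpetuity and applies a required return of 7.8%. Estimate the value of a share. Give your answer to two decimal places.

$154.54

Gordon growth model: P₀ = D₁/(r − g). D₁ = 8.07 × (1 + 0.0245) = 8.2677.
P₀ = 8.2677 / (0.078 − 0.0245) = 8.2677 / 0.0535 = 154.5367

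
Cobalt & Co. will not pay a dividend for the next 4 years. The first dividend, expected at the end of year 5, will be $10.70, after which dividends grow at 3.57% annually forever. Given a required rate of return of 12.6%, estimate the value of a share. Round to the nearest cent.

Deferred-dividend DDM. At t=4 the remaining stream is a growing perpetuity with first payment D_5 = 10.70.
V_4 = D_5/(r−g) = 10.70/(0.126−0.0357) = 118.4939
P₀ = V_4/(1+r)^4 = 118.4939/(1+0.126)^4 = 73.7127

$73.71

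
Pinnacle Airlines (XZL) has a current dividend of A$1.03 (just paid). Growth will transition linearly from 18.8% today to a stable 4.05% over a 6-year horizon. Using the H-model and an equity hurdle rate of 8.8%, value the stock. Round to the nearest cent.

H-model: P₀ = D₀[(1+g_L) + H(g_S−g_L)]/(r−g_L), with H = 6/2 = 3.
P₀ = 1.03 × [(1+0.0405) + 3×(0.188−0.0405)] / (0.088−0.0405)
   = 1.03 × 1.4830 / 0.0475 = 32.1577

A$32.16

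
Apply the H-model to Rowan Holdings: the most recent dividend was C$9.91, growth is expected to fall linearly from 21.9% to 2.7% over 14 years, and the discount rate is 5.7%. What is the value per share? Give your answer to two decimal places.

H-model: P₀ = D₀[(1+g_L) + H(g_S−g_L)]/(r−g_L), with H = 14/2 = 7.
P₀ = 9.91 × [(1+0.027) + 7×(0.219−0.027)] / (0.057−0.027)
   = 9.91 × 2.3710 / 0.03 = 783.2203

C$783.22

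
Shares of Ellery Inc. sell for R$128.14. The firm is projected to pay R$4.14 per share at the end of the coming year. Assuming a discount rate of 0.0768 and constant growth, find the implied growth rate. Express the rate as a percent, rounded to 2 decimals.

From P₀ = D₁/(r − g), the implied growth is g = r − D₁/P₀.
g = 0.0768 − 4.14/128.14 = 0.0768 − 0.03231 = 0.04449

4.45%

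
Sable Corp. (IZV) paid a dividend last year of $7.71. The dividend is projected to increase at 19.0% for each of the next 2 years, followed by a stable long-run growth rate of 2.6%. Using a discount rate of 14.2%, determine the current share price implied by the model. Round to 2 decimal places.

$90.45

Two-stage DDM. Project D₁…D_2 at 0.19, terminal growth 0.026, discount at r = 0.142.
D_1 = 9.1749
D_2 = 10.9181
Terminal value at t=2: TV = D_3/(r−g) = 11.2020/(0.142−0.026) = 96.5690
P₀ = 9.1749/(1+0.142)^1 + 10.9181/(1+0.142)^2 + 96.5690/(1+0.142)^2 = 90.4525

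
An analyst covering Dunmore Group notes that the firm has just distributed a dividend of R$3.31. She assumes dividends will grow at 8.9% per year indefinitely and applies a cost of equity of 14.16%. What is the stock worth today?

Gordon growth model: P₀ = D₁/(r − g). D₁ = 3.31 × (1 + 0.089) = 3.6046.
P₀ = 3.6046 / (0.1416 − 0.089) = 3.6046 / 0.0526 = 68.5283

R$68.53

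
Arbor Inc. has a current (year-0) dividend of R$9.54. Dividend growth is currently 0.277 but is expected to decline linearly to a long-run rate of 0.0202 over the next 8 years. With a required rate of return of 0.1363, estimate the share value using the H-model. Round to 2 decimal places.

H-model: P₀ = D₀[(1+g_L) + H(g_S−g_L)]/(r−g_L), with H = 8/2 = 4.
P₀ = 9.54 × [(1+0.0202) + 4×(0.277−0.0202)] / (0.1363−0.0202)
   = 9.54 × 2.0474 / 0.1161 = 168.2360

R$168.24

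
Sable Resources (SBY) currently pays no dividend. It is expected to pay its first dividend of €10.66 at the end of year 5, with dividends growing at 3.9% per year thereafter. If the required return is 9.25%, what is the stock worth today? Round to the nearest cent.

Deferred-dividend DDM. At t=4 the remaining stream is a growing perpetuity with first payment D_5 = 10.66.
V_4 = D_5/(r−g) = 10.66/(0.0925−0.039) = 199.2523
P₀ = V_4/(1+r)^4 = 199.2523/(1+0.0925)^4 = 139.8678

€139.87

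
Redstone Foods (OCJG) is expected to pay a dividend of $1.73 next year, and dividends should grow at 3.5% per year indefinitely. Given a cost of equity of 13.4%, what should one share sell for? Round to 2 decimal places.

Gordon growth model: P₀ = D₁/(r − g), with D₁ = 1.73 given directly.
P₀ = 1.7300 / (0.134 − 0.035) = 1.7300 / 0.099 = 17.4747

$17.47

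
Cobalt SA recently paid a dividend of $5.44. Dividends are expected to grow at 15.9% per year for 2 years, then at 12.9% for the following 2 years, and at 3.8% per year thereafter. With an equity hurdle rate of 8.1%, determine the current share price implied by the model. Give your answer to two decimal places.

$190.09

Three-stage DDM. Project D₁…D_4; terminal Gordon value at t=4 with g = 0.038; discount at r = 0.081.
D_1 = 6.3050
D_2 = 7.3074
D_3 = 8.2501
D_4 = 9.3144
TV_4 = 9.6683/(0.081−0.038) = 224.8446
P₀ = Σ Dₜ/(1+r)ᵗ + TV_4/(1+r)^4 = 190.0948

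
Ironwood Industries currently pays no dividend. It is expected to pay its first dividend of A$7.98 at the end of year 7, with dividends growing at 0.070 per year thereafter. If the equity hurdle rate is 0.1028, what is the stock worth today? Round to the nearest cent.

Deferred-dividend DDM. At t=6 the remaining stream is a growing perpetuity with first payment D_7 = 7.98.
V_6 = D_7/(r−g) = 7.98/(0.1028−0.07) = 243.2927
P₀ = V_6/(1+r)^6 = 243.2927/(1+0.1028)^6 = 135.2535

A$135.25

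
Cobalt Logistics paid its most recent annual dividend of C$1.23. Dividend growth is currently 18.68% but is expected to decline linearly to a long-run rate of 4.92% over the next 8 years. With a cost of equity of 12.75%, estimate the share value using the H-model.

H-model: P₀ = D₀[(1+g_L) + H(g_S−g_L)]/(r−g_L), with H = 8/2 = 4.
P₀ = 1.23 × [(1+0.0492) + 4×(0.1868−0.0492)] / (0.1275−0.0492)
   = 1.23 × 1.5996 / 0.0783 = 25.1278

C$25.13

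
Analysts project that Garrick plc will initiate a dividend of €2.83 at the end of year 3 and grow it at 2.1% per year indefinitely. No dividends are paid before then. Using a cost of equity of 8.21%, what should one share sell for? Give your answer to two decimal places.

Deferred-dividend DDM. At t=2 the remaining stream is a growing perpetuity with first payment D_3 = 2.83.
V_2 = D_3/(r−g) = 2.83/(0.0821−0.021) = 46.3175
P₀ = V_2/(1+r)^2 = 46.3175/(1+0.0821)^2 = 39.5558

€39.56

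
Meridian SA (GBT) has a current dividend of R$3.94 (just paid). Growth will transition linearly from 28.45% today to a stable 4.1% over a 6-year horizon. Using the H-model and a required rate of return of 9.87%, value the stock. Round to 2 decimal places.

R$120.97

H-model: P₀ = D₀[(1+g_L) + H(g_S−g_L)]/(r−g_L), with H = 6/2 = 3.
P₀ = 3.94 × [(1+0.041) + 3×(0.2845−0.041)] / (0.0987−0.041)
   = 3.94 × 1.7715 / 0.0577 = 120.9655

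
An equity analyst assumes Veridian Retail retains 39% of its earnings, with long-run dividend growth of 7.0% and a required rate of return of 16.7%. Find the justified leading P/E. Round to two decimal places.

Payout ratio b = 1 − 0.39 = 0.61.
Justified leading P/E = b/(r−g) = 0.61/(0.167−0.07) = 6.2887

6.29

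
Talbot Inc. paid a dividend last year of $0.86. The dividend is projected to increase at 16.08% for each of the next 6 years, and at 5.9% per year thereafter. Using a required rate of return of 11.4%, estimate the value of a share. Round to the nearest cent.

Two-stage DDM. Project D₁…D_6 at 0.1608, terminal growth 0.059, discount at r = 0.114.
D_1 = 0.9983
D_2 = 1.1588
D_3 = 1.3451
D_4 = 1.5614
D_5 = 1.8125
D_6 = 2.1040
Terminal value at t=6: TV = D_7/(r−g) = 2.2281/(0.114−0.059) = 40.5113
P₀ = 0.9983/(1+0.114)^1 + 1.1588/(1+0.114)^2 + 1.3451/(1+0.114)^3 + 1.5614/(1+0.114)^4 + 1.8125/(1+0.114)^5 + 2.1040/(1+0.114)^6 + 40.5113/(1+0.114)^6 = 27.1707

$27.17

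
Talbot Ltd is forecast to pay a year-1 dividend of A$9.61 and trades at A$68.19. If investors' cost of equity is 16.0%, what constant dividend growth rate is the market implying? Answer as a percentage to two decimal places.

1.91%

From P₀ = D₁/(r − g), the implied growth is g = r − D₁/P₀.
g = 0.16 − 9.61/68.19 = 0.16 − 0.14093 = 0.01907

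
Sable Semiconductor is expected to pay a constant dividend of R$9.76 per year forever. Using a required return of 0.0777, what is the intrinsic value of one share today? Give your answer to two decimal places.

R$125.61

Zero-growth DDM (perpetuity): P₀ = D/r = 9.76 / 0.0777 = 125.6113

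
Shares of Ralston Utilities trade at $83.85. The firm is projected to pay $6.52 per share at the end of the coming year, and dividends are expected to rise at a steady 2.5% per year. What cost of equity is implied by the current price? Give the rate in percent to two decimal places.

Rearranging the constant-growth DDM: r = D₁/P₀ + g.
r = 6.5200 / 83.85 + 0.025 = 0.07776 + 0.025 = 0.10276

10.28%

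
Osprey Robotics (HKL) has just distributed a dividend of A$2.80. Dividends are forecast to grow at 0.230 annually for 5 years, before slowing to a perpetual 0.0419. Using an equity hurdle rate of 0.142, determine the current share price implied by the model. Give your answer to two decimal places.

A$59.83

Two-stage DDM. Project D₁…D_5 at 0.23, terminal growth 0.0419, discount at r = 0.142.
D_1 = 3.4440
D_2 = 4.2361
D_3 = 5.2104
D_4 = 6.4088
D_5 = 7.8829
Terminal value at t=5: TV = D_6/(r−g) = 8.2131/(0.142−0.0419) = 82.0494
P₀ = 3.4440/(1+0.142)^1 + 4.2361/(1+0.142)^2 + 5.2104/(1+0.142)^3 + 6.4088/(1+0.142)^4 + 7.8829/(1+0.142)^5 + 82.0494/(1+0.142)^5 = 59.8308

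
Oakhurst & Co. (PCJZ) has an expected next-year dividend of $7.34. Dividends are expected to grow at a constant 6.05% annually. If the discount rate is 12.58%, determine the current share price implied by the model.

$112.40

Gordon growth model: P₀ = D₁/(r − g), with D₁ = 7.34 given directly.
P₀ = 7.3400 / (0.1258 − 0.0605) = 7.3400 / 0.0653 = 112.4043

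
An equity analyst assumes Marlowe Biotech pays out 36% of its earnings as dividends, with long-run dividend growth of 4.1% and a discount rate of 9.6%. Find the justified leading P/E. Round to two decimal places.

Justified leading P/E = b/(r−g) = 0.36/(0.096−0.041) = 6.5455

6.55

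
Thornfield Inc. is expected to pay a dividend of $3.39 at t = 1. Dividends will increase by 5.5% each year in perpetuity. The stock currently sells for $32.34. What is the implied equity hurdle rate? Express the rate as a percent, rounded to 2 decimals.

15.98%

Rearranging the constant-growth DDM: r = D₁/P₀ + g.
r = 3.3900 / 32.34 + 0.055 = 0.10482 + 0.055 = 0.15982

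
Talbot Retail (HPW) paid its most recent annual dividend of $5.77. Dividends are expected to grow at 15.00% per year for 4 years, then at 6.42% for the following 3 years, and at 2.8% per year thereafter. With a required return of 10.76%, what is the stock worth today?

Three-stage DDM. Project D₁…D_7; terminal Gordon value at t=7 with g = 0.028; discount at r = 0.1076.
D_1 = 6.6355
D_2 = 7.6308
D_3 = 8.7754
D_4 = 10.0918
D_5 = 10.7397
D_6 = 11.4291
D_7 = 12.1629
TV_7 = 12.5035/(0.1076−0.028) = 157.0786
P₀ = Σ Dₜ/(1+r)ᵗ + TV_7/(1+r)^7 = 120.7693

$120.77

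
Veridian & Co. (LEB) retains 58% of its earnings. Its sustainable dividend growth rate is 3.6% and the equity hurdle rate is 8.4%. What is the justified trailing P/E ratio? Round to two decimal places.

Payout ratio b = 1 − 0.58 = 0.42.
Justified trailing P/E = b(1+g)/(r−g) = 0.42×(1+0.036)/(0.084−0.036) = 9.0650

9.06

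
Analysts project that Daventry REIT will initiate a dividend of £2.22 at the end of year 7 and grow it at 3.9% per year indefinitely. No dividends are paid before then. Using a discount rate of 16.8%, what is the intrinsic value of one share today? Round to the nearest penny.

Deferred-dividend DDM. At t=6 the remaining stream is a growing perpetuity with first payment D_7 = 2.22.
V_6 = D_7/(r−g) = 2.22/(0.168−0.039) = 17.2093
P₀ = V_6/(1+r)^6 = 17.2093/(1+0.168)^6 = 6.7781

£6.78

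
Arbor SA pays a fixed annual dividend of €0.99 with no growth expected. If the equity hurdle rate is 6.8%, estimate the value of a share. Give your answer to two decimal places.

Zero-growth DDM (perpetuity): P₀ = D/r = 0.99 / 0.068 = 14.5588

€14.56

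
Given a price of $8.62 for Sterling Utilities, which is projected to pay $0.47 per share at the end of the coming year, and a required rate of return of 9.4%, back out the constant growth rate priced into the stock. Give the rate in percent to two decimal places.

3.95%

From P₀ = D₁/(r − g), the implied growth is g = r − D₁/P₀.
g = 0.094 − 0.47/8.62 = 0.094 − 0.05452 = 0.03948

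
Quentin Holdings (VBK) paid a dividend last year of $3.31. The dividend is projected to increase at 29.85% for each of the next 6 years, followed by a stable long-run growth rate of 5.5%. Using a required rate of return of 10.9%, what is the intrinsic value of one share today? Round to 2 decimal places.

$202.39

Two-stage DDM. Project D₁…D_6 at 0.2985, terminal growth 0.055, discount at r = 0.109.
D_1 = 4.2980
D_2 = 5.5810
D_3 = 7.2469
D_4 = 9.4101
D_5 = 12.2191
D_6 = 15.8664
Terminal value at t=6: TV = D_7/(r−g) = 16.7391/(0.109−0.055) = 309.9834
P₀ = 4.2980/(1+0.109)^1 + 5.5810/(1+0.109)^2 + 7.2469/(1+0.109)^3 + 9.4101/(1+0.109)^4 + 12.2191/(1+0.109)^5 + 15.8664/(1+0.109)^6 + 309.9834/(1+0.109)^6 = 202.3893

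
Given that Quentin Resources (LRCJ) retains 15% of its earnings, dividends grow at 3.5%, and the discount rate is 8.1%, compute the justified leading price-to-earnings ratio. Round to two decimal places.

18.48

Payout ratio b = 1 − 0.15 = 0.85.
Justified leading P/E = b/(r−g) = 0.85/(0.081−0.035) = 18.4783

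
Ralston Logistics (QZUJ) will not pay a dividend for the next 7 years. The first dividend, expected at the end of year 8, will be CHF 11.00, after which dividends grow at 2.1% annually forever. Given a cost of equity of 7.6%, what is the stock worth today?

CHF 119.77

Deferred-dividend DDM. At t=7 the remaining stream is a growing perpetuity with first payment D_8 = 11.00.
V_7 = D_8/(r−g) = 11.00/(0.076−0.021) = 200.0000
P₀ = V_7/(1+r)^7 = 200.0000/(1+0.076)^7 = 119.7689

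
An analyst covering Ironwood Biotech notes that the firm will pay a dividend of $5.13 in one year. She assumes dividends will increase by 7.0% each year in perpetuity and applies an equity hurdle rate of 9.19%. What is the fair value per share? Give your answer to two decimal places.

Gordon growth model: P₀ = D₁/(r − g), with D₁ = 5.13 given directly.
P₀ = 5.1300 / (0.0919 − 0.07) = 5.1300 / 0.0219 = 234.2466

$234.25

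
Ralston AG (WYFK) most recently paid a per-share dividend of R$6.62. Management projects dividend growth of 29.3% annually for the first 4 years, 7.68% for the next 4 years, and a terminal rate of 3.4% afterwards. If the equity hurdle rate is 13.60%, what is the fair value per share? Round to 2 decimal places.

Three-stage DDM. Project D₁…D_8; terminal Gordon value at t=8 with g = 0.034; discount at r = 0.136.
D_1 = 8.5597
D_2 = 11.0676
D_3 = 14.3105
D_4 = 18.5034
D_5 = 19.9245
D_6 = 21.4547
D_7 = 23.1024
D_8 = 24.8767
TV_8 = 25.7225/(0.136−0.034) = 252.1812
P₀ = Σ Dₜ/(1+r)ᵗ + TV_8/(1+r)^8 = 166.8554

R$166.86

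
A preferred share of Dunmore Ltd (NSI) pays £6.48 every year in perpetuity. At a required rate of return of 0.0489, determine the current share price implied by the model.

£132.52

Zero-growth DDM (perpetuity): P₀ = D/r = 6.48 / 0.0489 = 132.5153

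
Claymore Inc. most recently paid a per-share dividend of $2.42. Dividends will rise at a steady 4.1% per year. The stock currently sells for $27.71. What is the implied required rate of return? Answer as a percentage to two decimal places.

Rearranging the constant-growth DDM: r = D₁/P₀ + g.
D₁ = 2.42 × (1 + 0.041) = 2.5192.
r = 2.5192 / 27.71 + 0.041 = 0.09091 + 0.041 = 0.13191

13.19%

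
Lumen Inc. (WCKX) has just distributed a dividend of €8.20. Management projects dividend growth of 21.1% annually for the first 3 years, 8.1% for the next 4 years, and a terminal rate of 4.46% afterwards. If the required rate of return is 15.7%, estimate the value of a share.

€125.38

Three-stage DDM. Project D₁…D_7; terminal Gordon value at t=7 with g = 0.0446; discount at r = 0.157.
D_1 = 9.9302
D_2 = 12.0255
D_3 = 14.5628
D_4 = 15.7424
D_5 = 17.0176
D_6 = 18.3960
D_7 = 19.8861
TV_7 = 20.7730/(0.157−0.0446) = 184.8131
P₀ = Σ Dₜ/(1+r)ᵗ + TV_7/(1+r)^7 = 125.3836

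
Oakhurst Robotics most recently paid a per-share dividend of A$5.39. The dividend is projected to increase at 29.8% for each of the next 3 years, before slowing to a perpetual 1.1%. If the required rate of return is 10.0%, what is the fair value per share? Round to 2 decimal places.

Two-stage DDM. Project D₁…D_3 at 0.298, terminal growth 0.011, discount at r = 0.1.
D_1 = 6.9962
D_2 = 9.0811
D_3 = 11.7873
Terminal value at t=3: TV = D_4/(r−g) = 11.9169/(0.1−0.011) = 133.8980
P₀ = 6.9962/(1+0.1)^1 + 9.0811/(1+0.1)^2 + 11.7873/(1+0.1)^3 + 133.8980/(1+0.1)^3 = 123.3207

A$123.32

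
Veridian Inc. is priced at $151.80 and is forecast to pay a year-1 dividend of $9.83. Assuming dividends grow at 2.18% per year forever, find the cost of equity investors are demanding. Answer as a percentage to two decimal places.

Rearranging the constant-growth DDM: r = D₁/P₀ + g.
r = 9.8300 / 151.80 + 0.0218 = 0.06476 + 0.0218 = 0.08656

8.66%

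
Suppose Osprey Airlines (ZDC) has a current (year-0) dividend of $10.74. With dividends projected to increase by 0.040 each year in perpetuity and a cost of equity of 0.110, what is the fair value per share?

$159.57

Gordon growth model: P₀ = D₁/(r − g). D₁ = 10.74 × (1 + 0.04) = 11.1696.
P₀ = 11.1696 / (0.11 − 0.04) = 11.1696 / 0.07 = 159.5657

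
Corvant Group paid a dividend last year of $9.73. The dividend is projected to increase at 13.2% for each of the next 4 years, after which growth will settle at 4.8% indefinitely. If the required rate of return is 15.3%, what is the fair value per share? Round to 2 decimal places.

Two-stage DDM. Project D₁…D_4 at 0.132, terminal growth 0.048, discount at r = 0.153.
D_1 = 11.0144
D_2 = 12.4683
D_3 = 14.1141
D_4 = 15.9771
Terminal value at t=4: TV = D_5/(r−g) = 16.7440/(0.153−0.048) = 159.4669
P₀ = 11.0144/(1+0.153)^1 + 12.4683/(1+0.153)^2 + 14.1141/(1+0.153)^3 + 15.9771/(1+0.153)^4 + 159.4669/(1+0.153)^4 = 127.4103

$127.41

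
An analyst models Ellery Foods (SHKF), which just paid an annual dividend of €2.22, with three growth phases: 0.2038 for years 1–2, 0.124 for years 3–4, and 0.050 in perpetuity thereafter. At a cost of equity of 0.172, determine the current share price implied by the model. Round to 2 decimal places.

Three-stage DDM. Project D₁…D_4; terminal Gordon value at t=4 with g = 0.05; discount at r = 0.172.
D_1 = 2.6724
D_2 = 3.2171
D_3 = 3.6160
D_4 = 4.0644
TV_4 = 4.2676/(0.172−0.05) = 34.9803
P₀ = Σ Dₜ/(1+r)ᵗ + TV_4/(1+r)^4 = 27.5629

€27.56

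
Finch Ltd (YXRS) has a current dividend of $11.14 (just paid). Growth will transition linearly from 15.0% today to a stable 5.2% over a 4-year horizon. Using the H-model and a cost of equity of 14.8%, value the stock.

$144.82

H-model: P₀ = D₀[(1+g_L) + H(g_S−g_L)]/(r−g_L), with H = 4/2 = 2.
P₀ = 11.14 × [(1+0.052) + 2×(0.15−0.052)] / (0.148−0.052)
   = 11.14 × 1.2480 / 0.096 = 144.8200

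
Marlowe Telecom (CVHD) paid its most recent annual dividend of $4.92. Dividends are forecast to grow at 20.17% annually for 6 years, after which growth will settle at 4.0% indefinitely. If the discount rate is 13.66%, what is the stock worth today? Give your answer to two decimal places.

$110.02

Two-stage DDM. Project D₁…D_6 at 0.2017, terminal growth 0.04, discount at r = 0.1366.
D_1 = 5.9124
D_2 = 7.1049
D_3 = 8.5379
D_4 = 10.2600
D_5 = 12.3295
D_6 = 14.8164
Terminal value at t=6: TV = D_7/(r−g) = 15.4090/(0.1366−0.04) = 159.5136
P₀ = 5.9124/(1+0.1366)^1 + 7.1049/(1+0.1366)^2 + 8.5379/(1+0.1366)^3 + 10.2600/(1+0.1366)^4 + 12.3295/(1+0.1366)^5 + 14.8164/(1+0.1366)^6 + 159.5136/(1+0.1366)^6 = 110.0225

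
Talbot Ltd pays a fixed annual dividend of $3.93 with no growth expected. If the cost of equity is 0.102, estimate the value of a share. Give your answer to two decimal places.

Zero-growth DDM (perpetuity): P₀ = D/r = 3.93 / 0.102 = 38.5294

$38.53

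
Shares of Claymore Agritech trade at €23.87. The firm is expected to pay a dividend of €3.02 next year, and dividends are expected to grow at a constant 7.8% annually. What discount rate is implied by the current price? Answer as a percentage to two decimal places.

Rearranging the constant-growth DDM: r = D₁/P₀ + g.
r = 3.0200 / 23.87 + 0.078 = 0.12652 + 0.078 = 0.20452

20.45%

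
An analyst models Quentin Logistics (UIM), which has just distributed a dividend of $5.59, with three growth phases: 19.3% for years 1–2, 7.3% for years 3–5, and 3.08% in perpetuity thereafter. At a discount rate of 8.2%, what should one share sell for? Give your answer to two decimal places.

Three-stage DDM. Project D₁…D_5; terminal Gordon value at t=5 with g = 0.0308; discount at r = 0.082.
D_1 = 6.6689
D_2 = 7.9560
D_3 = 8.5367
D_4 = 9.1599
D_5 = 9.8286
TV_5 = 10.1313/(0.082−0.0308) = 197.8775
P₀ = Σ Dₜ/(1+r)ᵗ + TV_5/(1+r)^5 = 166.4412

$166.44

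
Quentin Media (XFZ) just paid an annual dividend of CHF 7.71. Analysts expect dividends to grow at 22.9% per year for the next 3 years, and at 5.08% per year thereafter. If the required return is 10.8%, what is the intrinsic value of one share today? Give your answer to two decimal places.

CHF 221.85

Two-stage DDM. Project D₁…D_3 at 0.229, terminal growth 0.0508, discount at r = 0.108.
D_1 = 9.4756
D_2 = 11.6455
D_3 = 14.3123
Terminal value at t=3: TV = D_4/(r−g) = 15.0394/(0.108−0.0508) = 262.9263
P₀ = 9.4756/(1+0.108)^1 + 11.6455/(1+0.108)^2 + 14.3123/(1+0.108)^3 + 262.9263/(1+0.108)^3 = 221.8521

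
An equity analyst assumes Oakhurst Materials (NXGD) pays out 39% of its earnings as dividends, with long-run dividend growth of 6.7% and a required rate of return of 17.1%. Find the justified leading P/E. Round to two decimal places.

Justified leading P/E = b/(r−g) = 0.39/(0.171−0.067) = 3.7500

3.75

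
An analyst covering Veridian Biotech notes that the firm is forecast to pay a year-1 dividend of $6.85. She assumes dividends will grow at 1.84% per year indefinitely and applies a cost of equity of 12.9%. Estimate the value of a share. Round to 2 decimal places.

Gordon growth model: P₀ = D₁/(r − g), with D₁ = 6.85 given directly.
P₀ = 6.8500 / (0.129 − 0.0184) = 6.8500 / 0.1106 = 61.9349

$61.93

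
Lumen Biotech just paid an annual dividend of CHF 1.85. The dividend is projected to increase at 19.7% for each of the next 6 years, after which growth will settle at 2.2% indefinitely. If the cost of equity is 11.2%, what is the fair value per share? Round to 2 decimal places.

Two-stage DDM. Project D₁…D_6 at 0.197, terminal growth 0.022, discount at r = 0.112.
D_1 = 2.2145
D_2 = 2.6507
D_3 = 3.1729
D_4 = 3.7979
D_5 = 4.5461
D_6 = 5.4417
Terminal value at t=6: TV = D_7/(r−g) = 5.5614/(0.112−0.022) = 61.7938
P₀ = 2.2145/(1+0.112)^1 + 2.6507/(1+0.112)^2 + 3.1729/(1+0.112)^3 + 3.7979/(1+0.112)^4 + 4.5461/(1+0.112)^5 + 5.4417/(1+0.112)^6 + 61.7938/(1+0.112)^6 = 47.1608

CHF 47.16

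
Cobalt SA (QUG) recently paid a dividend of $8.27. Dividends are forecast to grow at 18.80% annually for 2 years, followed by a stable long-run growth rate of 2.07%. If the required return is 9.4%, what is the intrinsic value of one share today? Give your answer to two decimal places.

$154.53

Two-stage DDM. Project D₁…D_2 at 0.188, terminal growth 0.0207, discount at r = 0.094.
D_1 = 9.8248
D_2 = 11.6718
Terminal value at t=2: TV = D_3/(r−g) = 11.9134/(0.094−0.0207) = 162.5296
P₀ = 9.8248/(1+0.094)^1 + 11.6718/(1+0.094)^2 + 162.5296/(1+0.094)^2 = 154.5322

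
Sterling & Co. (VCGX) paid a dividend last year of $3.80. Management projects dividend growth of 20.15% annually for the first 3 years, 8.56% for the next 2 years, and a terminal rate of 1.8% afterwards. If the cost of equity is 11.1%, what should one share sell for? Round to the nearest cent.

$72.88

Three-stage DDM. Project D₁…D_5; terminal Gordon value at t=5 with g = 0.018; discount at r = 0.111.
D_1 = 4.5657
D_2 = 5.4857
D_3 = 6.5911
D_4 = 7.1552
D_5 = 7.7677
TV_5 = 7.9076/(0.111−0.018) = 85.0275
P₀ = Σ Dₜ/(1+r)ᵗ + TV_5/(1+r)^5 = 72.8787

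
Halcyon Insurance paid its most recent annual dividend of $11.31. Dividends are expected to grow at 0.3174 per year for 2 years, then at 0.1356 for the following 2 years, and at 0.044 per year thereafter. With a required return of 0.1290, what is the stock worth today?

$251.03

Three-stage DDM. Project D₁…D_4; terminal Gordon value at t=4 with g = 0.044; discount at r = 0.129.
D_1 = 14.8998
D_2 = 19.6290
D_3 = 22.2907
D_4 = 25.3133
TV_4 = 26.4271/(0.129−0.044) = 310.9068
P₀ = Σ Dₜ/(1+r)ᵗ + TV_4/(1+r)^4 = 251.0283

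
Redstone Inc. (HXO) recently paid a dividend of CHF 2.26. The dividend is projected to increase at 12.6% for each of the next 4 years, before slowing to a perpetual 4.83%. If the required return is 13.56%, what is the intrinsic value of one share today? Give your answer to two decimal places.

Two-stage DDM. Project D₁…D_4 at 0.126, terminal growth 0.0483, discount at r = 0.1356.
D_1 = 2.5448
D_2 = 2.8654
D_3 = 3.2264
D_4 = 3.6330
Terminal value at t=4: TV = D_5/(r−g) = 3.8084/(0.1356−0.0483) = 43.6248
P₀ = 2.5448/(1+0.1356)^1 + 2.8654/(1+0.1356)^2 + 3.2264/(1+0.1356)^3 + 3.6330/(1+0.1356)^4 + 43.6248/(1+0.1356)^4 = 35.0826

CHF 35.08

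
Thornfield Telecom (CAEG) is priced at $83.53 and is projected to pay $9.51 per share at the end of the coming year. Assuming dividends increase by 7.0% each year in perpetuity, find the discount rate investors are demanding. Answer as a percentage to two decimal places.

18.39%

Rearranging the constant-growth DDM: r = D₁/P₀ + g.
r = 9.5100 / 83.53 + 0.07 = 0.11385 + 0.07 = 0.18385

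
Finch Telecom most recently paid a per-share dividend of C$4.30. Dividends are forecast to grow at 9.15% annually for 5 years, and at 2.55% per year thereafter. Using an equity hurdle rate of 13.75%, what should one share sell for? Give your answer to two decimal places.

Two-stage DDM. Project D₁…D_5 at 0.0915, terminal growth 0.0255, discount at r = 0.1375.
D_1 = 4.6934
D_2 = 5.1229
D_3 = 5.5916
D_4 = 6.1033
D_5 = 6.6617
Terminal value at t=5: TV = D_6/(r−g) = 6.8316/(0.1375−0.0255) = 60.9965
P₀ = 4.6934/(1+0.1375)^1 + 5.1229/(1+0.1375)^2 + 5.5916/(1+0.1375)^3 + 6.1033/(1+0.1375)^4 + 6.6617/(1+0.1375)^5 + 60.9965/(1+0.1375)^5 = 51.0574

C$51.06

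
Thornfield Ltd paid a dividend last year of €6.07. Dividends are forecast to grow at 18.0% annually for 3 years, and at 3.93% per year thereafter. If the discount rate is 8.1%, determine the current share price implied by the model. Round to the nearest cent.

€218.53

Two-stage DDM. Project D₁…D_3 at 0.18, terminal growth 0.0393, discount at r = 0.081.
D_1 = 7.1626
D_2 = 8.4519
D_3 = 9.9732
Terminal value at t=3: TV = D_4/(r−g) = 10.3652/(0.081−0.0393) = 248.5648
P₀ = 7.1626/(1+0.081)^1 + 8.4519/(1+0.081)^2 + 9.9732/(1+0.081)^3 + 248.5648/(1+0.081)^3 = 218.5254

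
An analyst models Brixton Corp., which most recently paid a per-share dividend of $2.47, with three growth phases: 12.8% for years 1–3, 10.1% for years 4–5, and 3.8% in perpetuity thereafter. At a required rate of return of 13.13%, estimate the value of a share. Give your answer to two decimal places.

$37.87

Three-stage DDM. Project D₁…D_5; terminal Gordon value at t=5 with g = 0.038; discount at r = 0.1313.
D_1 = 2.7862
D_2 = 3.1428
D_3 = 3.5451
D_4 = 3.9031
D_5 = 4.2973
TV_5 = 4.4606/(0.1313−0.038) = 47.8095
P₀ = Σ Dₜ/(1+r)ᵗ + TV_5/(1+r)^5 = 37.8691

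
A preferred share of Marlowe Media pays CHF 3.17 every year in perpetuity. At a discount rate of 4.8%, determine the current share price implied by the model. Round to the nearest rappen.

CHF 66.04

Zero-growth DDM (perpetuity): P₀ = D/r = 3.17 / 0.048 = 66.0417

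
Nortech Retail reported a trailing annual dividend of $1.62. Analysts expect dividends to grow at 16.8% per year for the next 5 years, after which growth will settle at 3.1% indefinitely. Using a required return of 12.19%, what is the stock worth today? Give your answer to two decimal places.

$31.63

Two-stage DDM. Project D₁…D_5 at 0.168, terminal growth 0.031, discount at r = 0.1219.
D_1 = 1.8922
D_2 = 2.2100
D_3 = 2.5813
D_4 = 3.0150
D_5 = 3.5215
Terminal value at t=5: TV = D_6/(r−g) = 3.6307/(0.1219−0.031) = 39.9415
P₀ = 1.8922/(1+0.1219)^1 + 2.2100/(1+0.1219)^2 + 2.5813/(1+0.1219)^3 + 3.0150/(1+0.1219)^4 + 3.5215/(1+0.1219)^5 + 39.9415/(1+0.1219)^5 = 31.6275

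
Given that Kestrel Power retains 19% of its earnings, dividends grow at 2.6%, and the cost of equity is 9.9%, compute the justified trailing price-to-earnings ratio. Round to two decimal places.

11.38

Payout ratio b = 1 − 0.19 = 0.81.
Justified trailing P/E = b(1+g)/(r−g) = 0.81×(1+0.026)/(0.099−0.026) = 11.3844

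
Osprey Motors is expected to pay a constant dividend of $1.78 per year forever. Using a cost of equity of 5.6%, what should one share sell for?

$31.79

Zero-growth DDM (perpetuity): P₀ = D/r = 1.78 / 0.056 = 31.7857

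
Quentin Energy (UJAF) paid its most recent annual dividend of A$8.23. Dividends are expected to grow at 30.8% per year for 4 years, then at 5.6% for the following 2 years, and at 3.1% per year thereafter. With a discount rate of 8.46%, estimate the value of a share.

Three-stage DDM. Project D₁…D_6; terminal Gordon value at t=6 with g = 0.031; discount at r = 0.0846.
D_1 = 10.7648
D_2 = 14.0804
D_3 = 18.4172
D_4 = 24.0897
D_5 = 25.4387
D_6 = 26.8633
TV_6 = 27.6960/(0.0846−0.031) = 516.7167
P₀ = Σ Dₜ/(1+r)ᵗ + TV_6/(1+r)^6 = 404.6095

A$404.61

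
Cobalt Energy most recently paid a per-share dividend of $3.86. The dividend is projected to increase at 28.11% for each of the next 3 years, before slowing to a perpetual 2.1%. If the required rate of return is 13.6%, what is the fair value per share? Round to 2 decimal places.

Two-stage DDM. Project D₁…D_3 at 0.2811, terminal growth 0.021, discount at r = 0.136.
D_1 = 4.9450
D_2 = 6.3351
D_3 = 8.1159
Terminal value at t=3: TV = D_4/(r−g) = 8.2863/(0.136−0.021) = 72.0550
P₀ = 4.9450/(1+0.136)^1 + 6.3351/(1+0.136)^2 + 8.1159/(1+0.136)^3 + 72.0550/(1+0.136)^3 = 63.9488

$63.95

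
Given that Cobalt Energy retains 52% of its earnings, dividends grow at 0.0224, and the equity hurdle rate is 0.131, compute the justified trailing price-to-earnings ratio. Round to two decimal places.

Payout ratio b = 1 − 0.52 = 0.48.
Justified trailing P/E = b(1+g)/(r−g) = 0.48×(1+0.0224)/(0.131−0.0224) = 4.5189

4.52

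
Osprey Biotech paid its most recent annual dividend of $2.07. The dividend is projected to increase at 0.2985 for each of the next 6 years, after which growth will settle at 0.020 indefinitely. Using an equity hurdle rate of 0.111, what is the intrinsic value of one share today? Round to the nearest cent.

$81.35

Two-stage DDM. Project D₁…D_6 at 0.2985, terminal growth 0.02, discount at r = 0.111.
D_1 = 2.6879
D_2 = 3.4902
D_3 = 4.5321
D_4 = 5.8849
D_5 = 7.6415
D_6 = 9.9225
Terminal value at t=6: TV = D_7/(r−g) = 10.1210/(0.111−0.02) = 111.2195
P₀ = 2.6879/(1+0.111)^1 + 3.4902/(1+0.111)^2 + 4.5321/(1+0.111)^3 + 5.8849/(1+0.111)^4 + 7.6415/(1+0.111)^5 + 9.9225/(1+0.111)^6 + 111.2195/(1+0.111)^6 = 81.3475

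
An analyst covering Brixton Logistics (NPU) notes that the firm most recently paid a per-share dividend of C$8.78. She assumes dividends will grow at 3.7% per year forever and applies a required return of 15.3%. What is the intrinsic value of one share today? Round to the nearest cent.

C$78.49

Gordon growth model: P₀ = D₁/(r − g). D₁ = 8.78 × (1 + 0.037) = 9.1049.
P₀ = 9.1049 / (0.153 − 0.037) = 9.1049 / 0.116 = 78.4902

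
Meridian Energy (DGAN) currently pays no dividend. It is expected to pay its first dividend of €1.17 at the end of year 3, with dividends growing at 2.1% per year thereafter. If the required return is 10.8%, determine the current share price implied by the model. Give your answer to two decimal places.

Deferred-dividend DDM. At t=2 the remaining stream is a growing perpetuity with first payment D_3 = 1.17.
V_2 = D_3/(r−g) = 1.17/(0.108−0.021) = 13.4483
P₀ = V_2/(1+r)^2 = 13.4483/(1+0.108)^2 = 10.9544

€10.95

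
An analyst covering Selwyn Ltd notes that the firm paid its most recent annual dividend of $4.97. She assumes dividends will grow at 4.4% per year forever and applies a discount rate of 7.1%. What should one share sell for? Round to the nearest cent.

Gordon growth model: P₀ = D₁/(r − g). D₁ = 4.97 × (1 + 0.044) = 5.1887.
P₀ = 5.1887 / (0.071 − 0.044) = 5.1887 / 0.027 = 192.1733

$192.17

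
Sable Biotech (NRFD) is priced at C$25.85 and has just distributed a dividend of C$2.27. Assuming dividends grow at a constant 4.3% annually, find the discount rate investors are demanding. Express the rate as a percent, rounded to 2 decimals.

Rearranging the constant-growth DDM: r = D₁/P₀ + g.
D₁ = 2.27 × (1 + 0.043) = 2.3676.
r = 2.3676 / 25.85 + 0.043 = 0.09159 + 0.043 = 0.13459

13.46%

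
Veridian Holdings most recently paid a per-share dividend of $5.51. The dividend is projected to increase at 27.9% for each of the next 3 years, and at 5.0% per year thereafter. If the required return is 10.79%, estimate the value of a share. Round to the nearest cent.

$175.92

Two-stage DDM. Project D₁…D_3 at 0.279, terminal growth 0.05, discount at r = 0.1079.
D_1 = 7.0473
D_2 = 9.0135
D_3 = 11.5282
Terminal value at t=3: TV = D_4/(r−g) = 12.1047/(0.1079−0.05) = 209.0615
P₀ = 7.0473/(1+0.1079)^1 + 9.0135/(1+0.1079)^2 + 11.5282/(1+0.1079)^3 + 209.0615/(1+0.1079)^3 = 175.9165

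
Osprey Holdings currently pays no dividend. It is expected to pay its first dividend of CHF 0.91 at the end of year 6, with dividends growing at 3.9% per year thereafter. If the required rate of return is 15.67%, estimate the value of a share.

Deferred-dividend DDM. At t=5 the remaining stream is a growing perpetuity with first payment D_6 = 0.91.
V_5 = D_6/(r−g) = 0.91/(0.1567−0.039) = 7.7315
P₀ = V_5/(1+r)^5 = 7.7315/(1+0.1567)^5 = 3.7339

CHF 3.73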